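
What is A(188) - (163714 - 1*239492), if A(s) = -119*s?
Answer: 53406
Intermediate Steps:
A(188) - (163714 - 1*239492) = -119*188 - (163714 - 1*239492) = -22372 - (163714 - 239492) = -22372 - 1*(-75778) = -22372 + 75778 = 53406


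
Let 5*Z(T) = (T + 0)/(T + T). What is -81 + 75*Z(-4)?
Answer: -147/2 ≈ -73.500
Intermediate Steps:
Z(T) = ⅒ (Z(T) = ((T + 0)/(T + T))/5 = (T/((2*T)))/5 = (T*(1/(2*T)))/5 = (⅕)*(½) = ⅒)
-81 + 75*Z(-4) = -81 + 75*(⅒) = -81 + 15/2 = -147/2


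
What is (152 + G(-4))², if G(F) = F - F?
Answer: 23104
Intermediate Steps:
G(F) = 0
(152 + G(-4))² = (152 + 0)² = 152² = 23104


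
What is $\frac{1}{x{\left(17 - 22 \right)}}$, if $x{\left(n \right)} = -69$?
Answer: $- \frac{1}{69} \approx -0.014493$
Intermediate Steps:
$\frac{1}{x{\left(17 - 22 \right)}} = \frac{1}{-69} = - \frac{1}{69}$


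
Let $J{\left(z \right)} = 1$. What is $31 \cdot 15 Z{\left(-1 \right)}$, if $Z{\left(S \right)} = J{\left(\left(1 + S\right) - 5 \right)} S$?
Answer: $-465$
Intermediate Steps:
$Z{\left(S \right)} = S$ ($Z{\left(S \right)} = 1 S = S$)
$31 \cdot 15 Z{\left(-1 \right)} = 31 \cdot 15 \left(-1\right) = 465 \left(-1\right) = -465$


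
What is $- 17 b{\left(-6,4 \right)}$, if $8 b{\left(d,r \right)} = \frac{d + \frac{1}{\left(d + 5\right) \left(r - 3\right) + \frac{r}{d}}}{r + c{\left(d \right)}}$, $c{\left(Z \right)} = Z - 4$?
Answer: $- \frac{187}{80} \approx -2.3375$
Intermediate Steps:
$c{\left(Z \right)} = -4 + Z$
$b{\left(d,r \right)} = \frac{d + \frac{1}{\frac{r}{d} + \left(-3 + r\right) \left(5 + d\right)}}{8 \left(-4 + d + r\right)}$ ($b{\left(d,r \right)} = \frac{\left(d + \frac{1}{\left(d + 5\right) \left(r - 3\right) + \frac{r}{d}}\right) \frac{1}{r + \left(-4 + d\right)}}{8} = \frac{\left(d + \frac{1}{\left(5 + d\right) \left(-3 + r\right) + \frac{r}{d}}\right) \frac{1}{-4 + d + r}}{8} = \frac{\left(d + \frac{1}{\left(-3 + r\right) \left(5 + d\right) + \frac{r}{d}}\right) \frac{1}{-4 + d + r}}{8} = \frac{\left(d + \frac{1}{\frac{r}{d} + \left(-3 + r\right) \left(5 + d\right)}\right) \frac{1}{-4 + d + r}}{8} = \frac{\frac{1}{-4 + d + r} \left(d + \frac{1}{\frac{r}{d} + \left(-3 + r\right) \left(5 + d\right)}\right)}{8} = \frac{d + \frac{1}{\frac{r}{d} + \left(-3 + r\right) \left(5 + d\right)}}{8 \left(-4 + d + r\right)}$)
$- 17 b{\left(-6,4 \right)} = - 17 \cdot \frac{1}{8} \left(-6\right) \frac{1}{4^{2} - 16 - 3 \left(-6\right)^{2} - 3 \left(-6\right)^{3} + 60 \left(-6\right) + 4 \left(-6\right)^{3} + \left(-6\right)^{2} \cdot 4^{2} - \left(-204\right) 4 - 8 \left(-6\right)^{2} + 5 \left(-6\right) 4^{2}} \left(1 + 4 - -90 - 3 \left(-6\right)^{2} + 4 \left(-6\right)^{2} + 5 \left(-6\right) 4\right) = - 17 \cdot \frac{1}{8} \left(-6\right) \frac{1}{16 - 16 - 108 - -648 - 360 + 4 \left(-216\right) + 36 \cdot 16 + 816 - 8 \cdot 36 + 5 \left(-6\right) 16} \left(1 + 4 + 90 - 108 + 4 \cdot 36 - 120\right) = - 17 \cdot \frac{1}{8} \left(-6\right) \frac{1}{16 - 16 - 108 + 648 - 360 - 864 + 576 + 816 - 288 - 480} \left(1 + 4 + 90 - 108 + 144 - 120\right) = - 17 \cdot \frac{1}{8} \left(-6\right) \frac{1}{-60} \cdot 11 = - 17 \cdot \frac{1}{8} \left(-6\right) \left(- \frac{1}{60}\right) 11 = \left(-17\right) \frac{11}{80} = - \frac{187}{80}$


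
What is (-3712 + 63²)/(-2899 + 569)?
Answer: -257/2330 ≈ -0.11030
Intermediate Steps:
(-3712 + 63²)/(-2899 + 569) = (-3712 + 3969)/(-2330) = 257*(-1/2330) = -257/2330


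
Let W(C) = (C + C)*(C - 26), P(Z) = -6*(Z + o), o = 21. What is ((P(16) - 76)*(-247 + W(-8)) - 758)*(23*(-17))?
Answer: 34902224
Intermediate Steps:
P(Z) = -126 - 6*Z (P(Z) = -6*(Z + 21) = -6*(21 + Z) = -126 - 6*Z)
W(C) = 2*C*(-26 + C) (W(C) = (2*C)*(-26 + C) = 2*C*(-26 + C))
((P(16) - 76)*(-247 + W(-8)) - 758)*(23*(-17)) = (((-126 - 6*16) - 76)*(-247 + 2*(-8)*(-26 - 8)) - 758)*(23*(-17)) = (((-126 - 96) - 76)*(-247 + 2*(-8)*(-34)) - 758)*(-391) = ((-222 - 76)*(-247 + 544) - 758)*(-391) = (-298*297 - 758)*(-391) = (-88506 - 758)*(-391) = -89264*(-391) = 34902224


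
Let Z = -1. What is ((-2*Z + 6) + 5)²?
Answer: 169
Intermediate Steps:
((-2*Z + 6) + 5)² = ((-2*(-1) + 6) + 5)² = ((2 + 6) + 5)² = (8 + 5)² = 13² = 169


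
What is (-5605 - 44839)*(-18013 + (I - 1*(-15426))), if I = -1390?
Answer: 200615788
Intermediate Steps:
(-5605 - 44839)*(-18013 + (I - 1*(-15426))) = (-5605 - 44839)*(-18013 + (-1390 - 1*(-15426))) = -50444*(-18013 + (-1390 + 15426)) = -50444*(-18013 + 14036) = -50444*(-3977) = 200615788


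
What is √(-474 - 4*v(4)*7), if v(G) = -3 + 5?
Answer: I*√530 ≈ 23.022*I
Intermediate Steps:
v(G) = 2
√(-474 - 4*v(4)*7) = √(-474 - 4*2*7) = √(-474 - 8*7) = √(-474 - 56) = √(-530) = I*√530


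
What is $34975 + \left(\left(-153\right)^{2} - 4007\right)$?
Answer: $54377$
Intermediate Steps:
$34975 + \left(\left(-153\right)^{2} - 4007\right) = 34975 + \left(23409 - 4007\right) = 34975 + 19402 = 54377$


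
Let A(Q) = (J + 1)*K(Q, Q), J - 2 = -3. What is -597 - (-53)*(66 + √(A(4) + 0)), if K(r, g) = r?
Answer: 2901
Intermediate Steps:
J = -1 (J = 2 - 3 = -1)
A(Q) = 0 (A(Q) = (-1 + 1)*Q = 0*Q = 0)
-597 - (-53)*(66 + √(A(4) + 0)) = -597 - (-53)*(66 + √(0 + 0)) = -597 - (-53)*(66 + √0) = -597 - (-53)*(66 + 0) = -597 - (-53)*66 = -597 - 1*(-3498) = -597 + 3498 = 2901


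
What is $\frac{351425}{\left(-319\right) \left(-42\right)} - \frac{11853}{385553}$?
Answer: $\frac{19333450933}{737948442} \approx 26.199$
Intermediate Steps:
$\frac{351425}{\left(-319\right) \left(-42\right)} - \frac{11853}{385553} = \frac{351425}{13398} - \frac{11853}{385553} = \frac{19333450933}{737948442}$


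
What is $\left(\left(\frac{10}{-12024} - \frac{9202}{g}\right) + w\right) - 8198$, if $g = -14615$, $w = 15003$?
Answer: $\frac{597979160249}{87865380} \approx 6805.6$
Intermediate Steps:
$\left(\left(\frac{10}{-12024} - \frac{9202}{g}\right) + w\right) - 8198 = \left(\left(\frac{10}{-12024} - \frac{9202}{-14615}\right) + 15003\right) - 8198 = \left(\left(10 \left(- \frac{1}{12024}\right) - - \frac{9202}{14615}\right) + 15003\right) - 8198 = \left(\left(- \frac{5}{6012} + \frac{9202}{14615}\right) + 15003\right) - 8198 = \left(\frac{55249349}{87865380} + 15003\right) - 8198 = \frac{1318299545489}{87865380} - 8198 = \frac{597979160249}{87865380}$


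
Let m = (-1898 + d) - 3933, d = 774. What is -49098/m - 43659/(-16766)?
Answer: 1043960631/84785662 ≈ 12.313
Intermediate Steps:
m = -5057 (m = (-1898 + 774) - 3933 = -1124 - 3933 = -5057)
-49098/m - 43659/(-16766) = -49098/(-5057) - 43659/(-16766) = -49098*(-1/5057) - 43659*(-1/16766) = 49098/5057 + 43659/16766 = 1043960631/84785662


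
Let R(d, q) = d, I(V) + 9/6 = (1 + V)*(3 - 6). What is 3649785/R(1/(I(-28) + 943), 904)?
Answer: 7463810325/2 ≈ 3.7319e+9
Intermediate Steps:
I(V) = -9/2 - 3*V (I(V) = -3/2 + (1 + V)*(3 - 6) = -3/2 + (1 + V)*(-3) = -3/2 + (-3 - 3*V) = -9/2 - 3*V)
3649785/R(1/(I(-28) + 943), 904) = 3649785/(1/((-9/2 - 3*(-28)) + 943)) = 3649785/(1/((-9/2 + 84) + 943)) = 3649785/(1/(159/2 + 943)) = 3649785/(1/(2045/2)) = 3649785/(2/2045) = 3649785*(2045/2) = 7463810325/2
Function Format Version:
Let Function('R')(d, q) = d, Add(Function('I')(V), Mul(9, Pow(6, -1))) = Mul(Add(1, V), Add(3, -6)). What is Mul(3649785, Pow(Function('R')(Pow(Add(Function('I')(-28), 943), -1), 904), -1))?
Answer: Rational(7463810325, 2) ≈ 3.7319e+9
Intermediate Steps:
Function('I')(V) = Add(Rational(-9, 2), Mul(-3, V)) (Function('I')(V) = Add(Rational(-3, 2), Mul(Add(1, V), Add(3, -6))) = Add(Rational(-3, 2), Mul(Add(1, V), -3)) = Add(Rational(-3, 2), Add(-3, Mul(-3, V))) = Add(Rational(-9, 2), Mul(-3, V)))
Mul(3649785, Pow(Function('R')(Pow(Add(Function('I')(-28), 943), -1), 904), -1)) = Mul(3649785, Pow(Pow(Add(Add(Rational(-9, 2), Mul(-3, -28)), 943), -1), -1)) = Mul(3649785, Pow(Pow(Add(Add(Rational(-9, 2), 84), 943), -1), -1)) = Mul(3649785, Pow(Pow(Add(Rational(159, 2), 943), -1), -1)) = Mul(3649785, Pow(Pow(Rational(2045, 2), -1), -1)) = Mul(3649785, Pow(Rational(2, 2045), -1)) = Mul(3649785, Rational(2045, 2)) = Rational(7463810325, 2)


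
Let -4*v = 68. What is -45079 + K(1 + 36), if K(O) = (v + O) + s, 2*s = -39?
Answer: -90157/2 ≈ -45079.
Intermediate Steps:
v = -17 (v = -¼*68 = -17)
s = -39/2 (s = (½)*(-39) = -39/2 ≈ -19.500)
K(O) = -73/2 + O (K(O) = (-17 + O) - 39/2 = -73/2 + O)
-45079 + K(1 + 36) = -45079 + (-73/2 + (1 + 36)) = -45079 + (-73/2 + 37) = -45079 + ½ = -90157/2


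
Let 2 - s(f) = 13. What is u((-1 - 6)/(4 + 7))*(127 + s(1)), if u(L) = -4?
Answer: -464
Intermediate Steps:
s(f) = -11 (s(f) = 2 - 1*13 = 2 - 13 = -11)
u((-1 - 6)/(4 + 7))*(127 + s(1)) = -4*(127 - 11) = -4*116 = -464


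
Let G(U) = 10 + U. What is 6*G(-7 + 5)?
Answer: 48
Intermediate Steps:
6*G(-7 + 5) = 6*(10 + (-7 + 5)) = 6*(10 - 2) = 6*8 = 48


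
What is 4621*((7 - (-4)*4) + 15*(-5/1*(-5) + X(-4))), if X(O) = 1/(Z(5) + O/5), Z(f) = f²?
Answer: 222884693/121 ≈ 1.8420e+6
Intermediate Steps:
X(O) = 1/(25 + O/5) (X(O) = 1/(5² + O/5) = 1/(25 + O*(⅕)) = 1/(25 + O/5))
4621*((7 - (-4)*4) + 15*(-5/1*(-5) + X(-4))) = 4621*((7 - (-4)*4) + 15*(-5/1*(-5) + 5/(125 - 4))) = 4621*((7 - 1*(-16)) + 15*(-5*1*(-5) + 5/121)) = 4621*((7 + 16) + 15*(-5*(-5) + 5*(1/121))) = 4621*(23 + 15*(25 + 5/121)) = 4621*(23 + 15*(3030/121)) = 4621*(23 + 45450/121) = 4621*(48233/121) = 222884693/121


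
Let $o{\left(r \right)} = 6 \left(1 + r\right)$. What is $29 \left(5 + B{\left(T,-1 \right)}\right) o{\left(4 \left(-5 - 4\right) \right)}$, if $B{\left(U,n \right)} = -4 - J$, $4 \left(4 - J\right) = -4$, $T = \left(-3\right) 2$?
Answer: $24360$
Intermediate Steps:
$T = -6$
$J = 5$ ($J = 4 - -1 = 4 + 1 = 5$)
$B{\left(U,n \right)} = -9$ ($B{\left(U,n \right)} = -4 - 5 = -9$)
$o{\left(r \right)} = 6 + 6 r$
$29 \left(5 + B{\left(T,-1 \right)}\right) o{\left(4 \left(-5 - 4\right) \right)} = 29 \left(5 - 9\right) \left(6 + 6 \cdot 4 \left(-5 - 4\right)\right) = 29 \left(-4\right) \left(6 + 6 \cdot 4 \left(-9\right)\right) = - 116 \left(6 + 6 \left(-36\right)\right) = - 116 \left(6 - 216\right) = \left(-116\right) \left(-210\right) = 24360$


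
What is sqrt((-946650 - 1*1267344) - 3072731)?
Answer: 5*I*sqrt(211469) ≈ 2299.3*I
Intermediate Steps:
sqrt((-946650 - 1*1267344) - 3072731) = sqrt((-946650 - 1267344) - 3072731) = sqrt(-2213994 - 3072731) = sqrt(-5286725) = 5*I*sqrt(211469)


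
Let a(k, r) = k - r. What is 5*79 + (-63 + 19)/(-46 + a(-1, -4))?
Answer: 17029/43 ≈ 396.02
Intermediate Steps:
5*79 + (-63 + 19)/(-46 + a(-1, -4)) = 5*79 + (-63 + 19)/(-46 + (-1 - 1*(-4))) = 395 - 44/(-46 + (-1 + 4)) = 395 - 44/(-46 + 3) = 395 - 44/(-43) = 395 - 44*(-1/43) = 395 + 44/43 = 17029/43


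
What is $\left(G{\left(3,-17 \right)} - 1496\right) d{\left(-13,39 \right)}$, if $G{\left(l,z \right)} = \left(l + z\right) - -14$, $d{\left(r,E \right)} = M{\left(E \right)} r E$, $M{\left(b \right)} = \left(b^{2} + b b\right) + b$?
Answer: $2336852232$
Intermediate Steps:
$M{\left(b \right)} = b + 2 b^{2}$ ($M{\left(b \right)} = \left(b^{2} + b^{2}\right) + b = 2 b^{2} + b = b + 2 b^{2}$)
$d{\left(r,E \right)} = r E^{2} \left(1 + 2 E\right)$ ($d{\left(r,E \right)} = E \left(1 + 2 E\right) r E = E r \left(1 + 2 E\right) E = r E^{2} \left(1 + 2 E\right)$)
$G{\left(l,z \right)} = 14 + l + z$ ($G{\left(l,z \right)} = \left(l + z\right) + 14 = 14 + l + z$)
$\left(G{\left(3,-17 \right)} - 1496\right) d{\left(-13,39 \right)} = \left(\left(14 + 3 - 17\right) - 1496\right) \left(- 13 \cdot 39^{2} \left(1 + 2 \cdot 39\right)\right) = \left(0 - 1496\right) \left(\left(-13\right) 1521 \left(1 + 78\right)\right) = - 1496 \left(\left(-13\right) 1521 \cdot 79\right) = \left(-1496\right) \left(-1562067\right) = 2336852232$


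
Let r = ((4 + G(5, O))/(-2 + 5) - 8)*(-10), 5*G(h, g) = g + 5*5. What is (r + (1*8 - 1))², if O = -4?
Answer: 32041/9 ≈ 3560.1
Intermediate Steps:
G(h, g) = 5 + g/5 (G(h, g) = (g + 5*5)/5 = (g + 25)/5 = (25 + g)/5 = 5 + g/5)
r = 158/3 (r = ((4 + (5 + (⅕)*(-4)))/(-2 + 5) - 8)*(-10) = ((4 + (5 - ⅘))/3 - 8)*(-10) = ((4 + 21/5)*(⅓) - 8)*(-10) = ((41/5)*(⅓) - 8)*(-10) = (41/15 - 8)*(-10) = -79/15*(-10) = 158/3 ≈ 52.667)
(r + (1*8 - 1))² = (158/3 + (1*8 - 1))² = (158/3 + (8 - 1))² = (158/3 + 7)² = (179/3)² = 32041/9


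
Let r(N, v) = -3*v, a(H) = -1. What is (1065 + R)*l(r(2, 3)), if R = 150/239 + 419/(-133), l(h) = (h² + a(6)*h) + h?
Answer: 2735610084/31787 ≈ 86061.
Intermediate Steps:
l(h) = h² (l(h) = (h² - h) + h = h²)
R = -80191/31787 (R = 150*(1/239) + 419*(-1/133) = 150/239 - 419/133 = -80191/31787 ≈ -2.5228)
(1065 + R)*l(r(2, 3)) = (1065 - 80191/31787)*(-3*3)² = (33772964/31787)*(-9)² = (33772964/31787)*81 = 2735610084/31787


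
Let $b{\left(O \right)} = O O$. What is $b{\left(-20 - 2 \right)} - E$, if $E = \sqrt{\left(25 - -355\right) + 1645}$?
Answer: $439$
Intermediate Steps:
$b{\left(O \right)} = O^{2}$
$E = 45$ ($E = \sqrt{\left(25 + 355\right) + 1645} = \sqrt{380 + 1645} = \sqrt{2025} = 45$)
$b{\left(-20 - 2 \right)} - E = \left(-20 - 2\right)^{2} - 45 = \left(-22\right)^{2} - 45 = 484 - 45 = 439$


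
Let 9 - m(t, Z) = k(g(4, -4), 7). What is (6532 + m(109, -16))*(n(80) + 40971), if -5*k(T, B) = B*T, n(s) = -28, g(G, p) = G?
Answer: 1340187219/5 ≈ 2.6804e+8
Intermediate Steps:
k(T, B) = -B*T/5
m(t, Z) = 73/5 (m(t, Z) = 9 - (-1)*7*4/5 = 9 - 1*(-28/5) = 9 + 28/5 = 73/5)
(6532 + m(109, -16))*(n(80) + 40971) = (6532 + 73/5)*(-28 + 40971) = (32733/5)*40943 = 1340187219/5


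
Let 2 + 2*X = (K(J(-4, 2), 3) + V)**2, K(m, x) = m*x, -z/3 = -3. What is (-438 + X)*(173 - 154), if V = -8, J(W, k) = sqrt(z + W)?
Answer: -14611/2 - 456*sqrt(5) ≈ -8325.1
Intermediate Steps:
z = 9 (z = -3*(-3) = 9)
J(W, k) = sqrt(9 + W)
X = -1 + (-8 + 3*sqrt(5))**2/2 (X = -1 + (sqrt(9 - 4)*3 - 8)**2/2 = -1 + (sqrt(5)*3 - 8)**2/2 = -1 + (3*sqrt(5) - 8)**2/2 = -1 + (-8 + 3*sqrt(5))**2/2 ≈ -0.16563)
(-438 + X)*(173 - 154) = (-438 + (107/2 - 24*sqrt(5)))*(173 - 154) = (-769/2 - 24*sqrt(5))*19 = -14611/2 - 456*sqrt(5)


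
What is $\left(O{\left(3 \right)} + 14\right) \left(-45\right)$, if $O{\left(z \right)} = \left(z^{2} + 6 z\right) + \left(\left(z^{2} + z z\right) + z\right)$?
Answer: $-2790$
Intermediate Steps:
$O{\left(z \right)} = 3 z^{2} + 7 z$ ($O{\left(z \right)} = \left(z^{2} + 6 z\right) + \left(\left(z^{2} + z^{2}\right) + z\right) = \left(z^{2} + 6 z\right) + \left(2 z^{2} + z\right) = \left(z^{2} + 6 z\right) + \left(z + 2 z^{2}\right) = 3 z^{2} + 7 z$)
$\left(O{\left(3 \right)} + 14\right) \left(-45\right) = \left(3 \left(7 + 3 \cdot 3\right) + 14\right) \left(-45\right) = \left(3 \left(7 + 9\right) + 14\right) \left(-45\right) = \left(3 \cdot 16 + 14\right) \left(-45\right) = \left(48 + 14\right) \left(-45\right) = 62 \left(-45\right) = -2790$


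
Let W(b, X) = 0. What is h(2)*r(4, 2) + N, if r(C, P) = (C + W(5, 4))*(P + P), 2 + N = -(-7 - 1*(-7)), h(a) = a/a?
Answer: 14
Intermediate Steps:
h(a) = 1
N = -2 (N = -2 - (-7 - 1*(-7)) = -2 - (-7 + 7) = -2 - 1*0 = -2 + 0 = -2)
r(C, P) = 2*C*P (r(C, P) = (C + 0)*(P + P) = C*(2*P) = 2*C*P)
h(2)*r(4, 2) + N = 1*(2*4*2) - 2 = 1*16 - 2 = 16 - 2 = 14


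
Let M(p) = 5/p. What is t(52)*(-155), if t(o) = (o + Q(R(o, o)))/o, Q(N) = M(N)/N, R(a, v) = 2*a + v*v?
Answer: -63552004615/410012928 ≈ -155.00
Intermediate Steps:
R(a, v) = v² + 2*a (R(a, v) = 2*a + v² = v² + 2*a)
Q(N) = 5/N² (Q(N) = (5/N)/N = 5/N²)
t(o) = (o + 5/(o² + 2*o)²)/o
t(52)*(-155) = (1 + 5/(52³*(2 + 52)²))*(-155) = (1 + 5*(1/140608)/54²)*(-155) = (1 + 5*(1/140608)*(1/2916))*(-155) = (1 + 5/410012928)*(-155) = (410012933/410012928)*(-155) = -63552004615/410012928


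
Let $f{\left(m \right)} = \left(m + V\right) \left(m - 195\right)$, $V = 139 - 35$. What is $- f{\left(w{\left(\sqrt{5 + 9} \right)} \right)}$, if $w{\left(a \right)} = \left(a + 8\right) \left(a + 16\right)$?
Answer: $4974 - 4632 \sqrt{14} \approx -12357.0$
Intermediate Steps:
$V = 104$
$w{\left(a \right)} = \left(8 + a\right) \left(16 + a\right)$
$f{\left(m \right)} = \left(-195 + m\right) \left(104 + m\right)$ ($f{\left(m \right)} = \left(m + 104\right) \left(m - 195\right) = \left(104 + m\right) \left(-195 + m\right) = \left(-195 + m\right) \left(104 + m\right)$)
$- f{\left(w{\left(\sqrt{5 + 9} \right)} \right)} = - (-20280 + \left(128 + \left(\sqrt{5 + 9}\right)^{2} + 24 \sqrt{5 + 9}\right)^{2} - 91 \left(128 + \left(\sqrt{5 + 9}\right)^{2} + 24 \sqrt{5 + 9}\right)) = - (-20280 + \left(128 + \left(\sqrt{14}\right)^{2} + 24 \sqrt{14}\right)^{2} - 91 \left(128 + \left(\sqrt{14}\right)^{2} + 24 \sqrt{14}\right)) = - (-20280 + \left(128 + 14 + 24 \sqrt{14}\right)^{2} - 91 \left(128 + 14 + 24 \sqrt{14}\right)) = - (-20280 + \left(142 + 24 \sqrt{14}\right)^{2} - 91 \left(142 + 24 \sqrt{14}\right)) = - (-20280 + \left(142 + 24 \sqrt{14}\right)^{2} - \left(12922 + 2184 \sqrt{14}\right)) = - (-33202 + \left(142 + 24 \sqrt{14}\right)^{2} - 2184 \sqrt{14}) = 33202 - \left(142 + 24 \sqrt{14}\right)^{2} + 2184 \sqrt{14}$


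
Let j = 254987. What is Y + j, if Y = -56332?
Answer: 198655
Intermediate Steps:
Y + j = -56332 + 254987 = 198655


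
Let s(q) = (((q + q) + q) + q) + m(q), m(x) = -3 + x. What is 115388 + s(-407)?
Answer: 113350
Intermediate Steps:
s(q) = -3 + 5*q (s(q) = (((q + q) + q) + q) + (-3 + q) = ((2*q + q) + q) + (-3 + q) = (3*q + q) + (-3 + q) = 4*q + (-3 + q) = -3 + 5*q)
115388 + s(-407) = 115388 + (-3 + 5*(-407)) = 115388 + (-3 - 2035) = 115388 - 2038 = 113350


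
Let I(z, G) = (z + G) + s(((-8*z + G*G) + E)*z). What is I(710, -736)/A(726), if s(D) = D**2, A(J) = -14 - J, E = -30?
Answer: -72409174083001787/370 ≈ -1.9570e+14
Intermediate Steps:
I(z, G) = G + z + z**2*(-30 + G**2 - 8*z)**2 (I(z, G) = (z + G) + (((-8*z + G*G) - 30)*z)**2 = (G + z) + (((-8*z + G**2) - 30)*z)**2 = (G + z) + (((G**2 - 8*z) - 30)*z)**2 = (G + z) + ((-30 + G**2 - 8*z)*z)**2 = (G + z) + (z*(-30 + G**2 - 8*z))**2 = (G + z) + z**2*(-30 + G**2 - 8*z)**2 = G + z + z**2*(-30 + G**2 - 8*z)**2)
I(710, -736)/A(726) = (-736 + 710 + 710**2*(30 - 1*(-736)**2 + 8*710)**2)/(-14 - 1*726) = (-736 + 710 + 504100*(30 - 1*541696 + 5680)**2)/(-14 - 726) = (-736 + 710 + 504100*(30 - 541696 + 5680)**2)/(-740) = (-736 + 710 + 504100*(-535986)**2)*(-1/740) = (-736 + 710 + 504100*287280992196)*(-1/740) = (-736 + 710 + 144818348166003600)*(-1/740) = 144818348166003574*(-1/740) = -72409174083001787/370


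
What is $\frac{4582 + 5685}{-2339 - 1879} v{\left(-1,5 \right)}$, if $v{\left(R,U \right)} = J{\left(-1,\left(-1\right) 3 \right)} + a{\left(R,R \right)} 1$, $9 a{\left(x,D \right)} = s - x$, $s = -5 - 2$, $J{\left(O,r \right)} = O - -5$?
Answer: $- \frac{51335}{6327} \approx -8.1136$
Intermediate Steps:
$J{\left(O,r \right)} = 5 + O$ ($J{\left(O,r \right)} = O + 5 = 5 + O$)
$s = -7$
$a{\left(x,D \right)} = - \frac{7}{9} - \frac{x}{9}$ ($a{\left(x,D \right)} = \frac{-7 - x}{9} = - \frac{7}{9} - \frac{x}{9}$)
$v{\left(R,U \right)} = \frac{29}{9} - \frac{R}{9}$ ($v{\left(R,U \right)} = \left(5 - 1\right) + \left(- \frac{7}{9} - \frac{R}{9}\right) 1 = 4 - \left(\frac{7}{9} + \frac{R}{9}\right) = \frac{29}{9} - \frac{R}{9}$)
$\frac{4582 + 5685}{-2339 - 1879} v{\left(-1,5 \right)} = \frac{4582 + 5685}{-2339 - 1879} \left(\frac{29}{9} - - \frac{1}{9}\right) = \frac{10267}{-4218} \left(\frac{29}{9} + \frac{1}{9}\right) = 10267 \left(- \frac{1}{4218}\right) \frac{10}{3} = \left(- \frac{10267}{4218}\right) \frac{10}{3} = - \frac{51335}{6327}$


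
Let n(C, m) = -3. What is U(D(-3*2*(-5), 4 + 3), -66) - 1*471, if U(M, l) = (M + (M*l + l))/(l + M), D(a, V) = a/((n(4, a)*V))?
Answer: -55625/118 ≈ -471.40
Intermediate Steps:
D(a, V) = -a/(3*V) (D(a, V) = a/((-3*V)) = a*(-1/(3*V)) = -a/(3*V))
U(M, l) = (M + l + M*l)/(M + l) (U(M, l) = (M + (l + M*l))/(M + l) = (M + l + M*l)/(M + l))
U(D(-3*2*(-5), 4 + 3), -66) - 1*471 = (--3*2*(-5)/(3*(4 + 3)) - 66 - -3*2*(-5)/(3*(4 + 3))*(-66))/(--3*2*(-5)/(3*(4 + 3)) - 66) - 1*471 = (-⅓*(-6*(-5))/7 - 66 - ⅓*(-6*(-5))/7*(-66))/(-⅓*(-6*(-5))/7 - 66) - 471 = (-⅓*30*⅐ - 66 - ⅓*30*⅐*(-66))/(-⅓*30*⅐ - 66) - 471 = (-10/7 - 66 - 10/7*(-66))/(-10/7 - 66) - 471 = (-10/7 - 66 + 660/7)/(-472/7) - 471 = -7/472*188/7 - 471 = -47/118 - 471 = -55625/118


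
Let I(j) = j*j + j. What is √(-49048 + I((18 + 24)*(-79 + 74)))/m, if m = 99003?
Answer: I*√5158/99003 ≈ 0.00072542*I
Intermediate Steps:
I(j) = j + j² (I(j) = j² + j = j + j²)
√(-49048 + I((18 + 24)*(-79 + 74)))/m = √(-49048 + ((18 + 24)*(-79 + 74))*(1 + (18 + 24)*(-79 + 74)))/99003 = √(-49048 + (42*(-5))*(1 + 42*(-5)))*(1/99003) = √(-49048 - 210*(1 - 210))*(1/99003) = √(-49048 - 210*(-209))*(1/99003) = √(-49048 + 43890)*(1/99003) = √(-5158)*(1/99003) = (I*√5158)*(1/99003) = I*√5158/99003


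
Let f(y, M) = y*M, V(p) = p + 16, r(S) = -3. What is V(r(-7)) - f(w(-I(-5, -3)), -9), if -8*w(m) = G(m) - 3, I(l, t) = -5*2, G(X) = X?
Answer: 41/8 ≈ 5.1250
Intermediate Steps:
I(l, t) = -10
V(p) = 16 + p
w(m) = 3/8 - m/8 (w(m) = -(m - 3)/8 = -(-3 + m)/8 = 3/8 - m/8)
f(y, M) = M*y
V(r(-7)) - f(w(-I(-5, -3)), -9) = (16 - 3) - (-9)*(3/8 - (-1)*(-10)/8) = 13 - (-9)*(3/8 - 1/8*10) = 13 - (-9)*(3/8 - 5/4) = 13 - (-9)*(-7)/8 = 13 - 1*63/8 = 13 - 63/8 = 41/8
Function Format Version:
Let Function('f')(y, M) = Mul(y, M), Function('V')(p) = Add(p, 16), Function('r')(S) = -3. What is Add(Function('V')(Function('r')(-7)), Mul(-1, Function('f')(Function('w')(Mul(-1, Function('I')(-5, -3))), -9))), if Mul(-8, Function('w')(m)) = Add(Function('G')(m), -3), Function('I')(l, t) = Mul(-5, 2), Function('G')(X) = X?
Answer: Rational(41, 8) ≈ 5.1250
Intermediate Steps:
Function('I')(l, t) = -10
Function('V')(p) = Add(16, p)
Function('w')(m) = Add(Rational(3, 8), Mul(Rational(-1, 8), m)) (Function('w')(m) = Mul(Rational(-1, 8), Add(m, -3)) = Mul(Rational(-1, 8), Add(-3, m)) = Add(Rational(3, 8), Mul(Rational(-1, 8), m)))
Function('f')(y, M) = Mul(M, y)
Add(Function('V')(Function('r')(-7)), Mul(-1, Function('f')(Function('w')(Mul(-1, Function('I')(-5, -3))), -9))) = Add(Add(16, -3), Mul(-1, Mul(-9, Add(Rational(3, 8), Mul(Rational(-1, 8), Mul(-1, -10)))))) = Add(13, Mul(-1, Mul(-9, Add(Rational(3, 8), Mul(Rational(-1, 8), 10))))) = Add(13, Mul(-1, Mul(-9, Add(Rational(3, 8), Rational(-5, 4))))) = Add(13, Mul(-1, Mul(-9, Rational(-7, 8)))) = Add(13, Mul(-1, Rational(63, 8))) = Add(13, Rational(-63, 8)) = Rational(41, 8)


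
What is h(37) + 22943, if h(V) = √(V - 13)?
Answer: 22943 + 2*√6 ≈ 22948.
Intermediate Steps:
h(V) = √(-13 + V)
h(37) + 22943 = √(-13 + 37) + 22943 = √24 + 22943 = 2*√6 + 22943 = 22943 + 2*√6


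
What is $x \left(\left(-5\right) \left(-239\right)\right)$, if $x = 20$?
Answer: $23900$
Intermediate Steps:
$x \left(\left(-5\right) \left(-239\right)\right) = 20 \left(\left(-5\right) \left(-239\right)\right) = 20 \cdot 1195 = 23900$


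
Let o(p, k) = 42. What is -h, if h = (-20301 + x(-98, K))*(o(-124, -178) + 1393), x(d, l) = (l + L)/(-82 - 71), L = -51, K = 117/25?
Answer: 7428532643/255 ≈ 2.9131e+7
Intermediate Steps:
K = 117/25 (K = 117*(1/25) = 117/25 ≈ 4.6800)
x(d, l) = 1/3 - l/153 (x(d, l) = (l - 51)/(-82 - 71) = (-51 + l)/(-153) = (-51 + l)*(-1/153) = 1/3 - l/153)
h = -7428532643/255 (h = (-20301 + (1/3 - 1/153*117/25))*(42 + 1393) = (-20301 + (1/3 - 13/425))*1435 = (-20301 + 386/1275)*1435 = -25883389/1275*1435 = -7428532643/255 ≈ -2.9131e+7)
-h = -1*(-7428532643/255) = 7428532643/255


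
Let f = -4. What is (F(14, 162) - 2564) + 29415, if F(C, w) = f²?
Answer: 26867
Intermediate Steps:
F(C, w) = 16 (F(C, w) = (-4)² = 16)
(F(14, 162) - 2564) + 29415 = (16 - 2564) + 29415 = -2548 + 29415 = 26867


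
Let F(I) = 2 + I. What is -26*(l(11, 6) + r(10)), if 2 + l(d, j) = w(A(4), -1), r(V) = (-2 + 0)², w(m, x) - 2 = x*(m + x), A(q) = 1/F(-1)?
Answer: -104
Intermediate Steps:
A(q) = 1 (A(q) = 1/(2 - 1) = 1/1 = 1)
w(m, x) = 2 + x*(m + x)
r(V) = 4 (r(V) = (-2)² = 4)
l(d, j) = 0 (l(d, j) = -2 + (2 + (-1)² + 1*(-1)) = -2 + (2 + 1 - 1) = -2 + 2 = 0)
-26*(l(11, 6) + r(10)) = -26*(0 + 4) = -26*4 = -104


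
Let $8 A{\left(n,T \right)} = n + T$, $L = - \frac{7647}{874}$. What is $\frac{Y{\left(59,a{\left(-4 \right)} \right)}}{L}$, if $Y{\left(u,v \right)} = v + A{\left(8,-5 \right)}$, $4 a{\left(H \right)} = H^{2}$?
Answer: $- \frac{15295}{30588} \approx -0.50003$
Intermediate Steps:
$a{\left(H \right)} = \frac{H^{2}}{4}$
$L = - \frac{7647}{874}$ ($L = \left(-7647\right) \frac{1}{874} = - \frac{7647}{874} \approx -8.7494$)
$A{\left(n,T \right)} = \frac{T}{8} + \frac{n}{8}$ ($A{\left(n,T \right)} = \frac{n + T}{8} = \frac{T + n}{8} = \frac{T}{8} + \frac{n}{8}$)
$Y{\left(u,v \right)} = \frac{3}{8} + v$ ($Y{\left(u,v \right)} = v + \left(\frac{1}{8} \left(-5\right) + \frac{1}{8} \cdot 8\right) = v + \left(- \frac{5}{8} + 1\right) = v + \frac{3}{8} = \frac{3}{8} + v$)
$\frac{Y{\left(59,a{\left(-4 \right)} \right)}}{L} = \frac{\frac{3}{8} + \frac{\left(-4\right)^{2}}{4}}{- \frac{7647}{874}} = \left(\frac{3}{8} + \frac{1}{4} \cdot 16\right) \left(- \frac{874}{7647}\right) = \left(\frac{3}{8} + 4\right) \left(- \frac{874}{7647}\right) = \frac{35}{8} \left(- \frac{874}{7647}\right) = - \frac{15295}{30588}$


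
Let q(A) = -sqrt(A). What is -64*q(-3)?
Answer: 64*I*sqrt(3) ≈ 110.85*I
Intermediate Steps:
-64*q(-3) = -(-64)*sqrt(-3) = -(-64)*I*sqrt(3) = 64*I*sqrt(3)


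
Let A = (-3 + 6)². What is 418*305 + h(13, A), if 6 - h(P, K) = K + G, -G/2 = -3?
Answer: 127481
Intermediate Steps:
G = 6 (G = -2*(-3) = 6)
A = 9 (A = 3² = 9)
h(P, K) = -K (h(P, K) = 6 - (K + 6) = 6 - (6 + K) = 6 + (-6 - K) = -K)
418*305 + h(13, A) = 418*305 - 1*9 = 127490 - 9 = 127481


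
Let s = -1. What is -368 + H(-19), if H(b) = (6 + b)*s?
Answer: -355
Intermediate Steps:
H(b) = -6 - b (H(b) = (6 + b)*(-1) = -6 - b)
-368 + H(-19) = -368 + (-6 - 1*(-19)) = -368 + (-6 + 19) = -368 + 13 = -355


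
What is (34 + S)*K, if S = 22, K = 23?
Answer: 1288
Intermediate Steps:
(34 + S)*K = (34 + 22)*23 = 56*23 = 1288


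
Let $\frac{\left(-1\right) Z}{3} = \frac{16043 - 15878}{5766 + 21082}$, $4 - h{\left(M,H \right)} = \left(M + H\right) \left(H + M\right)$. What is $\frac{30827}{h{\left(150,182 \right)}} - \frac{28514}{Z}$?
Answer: $\frac{102276642803}{66132} \approx 1.5466 \cdot 10^{6}$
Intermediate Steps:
$h{\left(M,H \right)} = 4 - \left(H + M\right)^{2}$ ($h{\left(M,H \right)} = 4 - \left(M + H\right) \left(H + M\right) = 4 - \left(H + M\right) \left(H + M\right) = 4 - \left(H + M\right)^{2}$)
$Z = - \frac{495}{26848}$ ($Z = - 3 \frac{16043 - 15878}{5766 + 21082} = - 3 \cdot \frac{165}{26848} = - 3 \cdot 165 \cdot \frac{1}{26848} = \left(-3\right) \frac{165}{26848} = - \frac{495}{26848} \approx -0.018437$)
$\frac{30827}{h{\left(150,182 \right)}} - \frac{28514}{Z} = \frac{30827}{4 - \left(182 + 150\right)^{2}} - \frac{28514}{- \frac{495}{26848}} = \frac{30827}{4 - 332^{2}} - - \frac{765543872}{495} = \frac{30827}{4 - 110224} + \frac{765543872}{495} = \frac{30827}{-110220} + \frac{765543872}{495} = 30827 \left(- \frac{1}{110220}\right) + \frac{765543872}{495} = - \frac{30827}{110220} + \frac{765543872}{495} = \frac{102276642803}{66132}$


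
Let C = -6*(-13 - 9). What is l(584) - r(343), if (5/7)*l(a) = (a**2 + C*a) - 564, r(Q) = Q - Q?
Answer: 584612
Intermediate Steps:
r(Q) = 0
C = 132 (C = -6*(-22) = 132)
l(a) = -3948/5 + 7*a**2/5 + 924*a/5 (l(a) = 7*((a**2 + 132*a) - 564)/5 = 7*(-564 + a**2 + 132*a)/5 = -3948/5 + 7*a**2/5 + 924*a/5)
l(584) - r(343) = (-3948/5 + (7/5)*584**2 + (924/5)*584) - 1*0 = (-3948/5 + (7/5)*341056 + 539616/5) + 0 = (-3948/5 + 2387392/5 + 539616/5) + 0 = 584612 + 0 = 584612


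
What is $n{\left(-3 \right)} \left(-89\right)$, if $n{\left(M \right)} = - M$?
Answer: $-267$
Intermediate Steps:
$n{\left(-3 \right)} \left(-89\right) = \left(-1\right) \left(-3\right) \left(-89\right) = 3 \left(-89\right) = -267$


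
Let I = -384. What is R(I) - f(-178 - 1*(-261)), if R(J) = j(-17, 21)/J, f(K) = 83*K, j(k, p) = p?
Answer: -881799/128 ≈ -6889.1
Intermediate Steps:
R(J) = 21/J
R(I) - f(-178 - 1*(-261)) = 21/(-384) - 83*(-178 - 1*(-261)) = 21*(-1/384) - 83*(-178 + 261) = -7/128 - 83*83 = -7/128 - 1*6889 = -7/128 - 6889 = -881799/128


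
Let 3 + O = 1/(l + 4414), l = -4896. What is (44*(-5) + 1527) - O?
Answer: 631421/482 ≈ 1310.0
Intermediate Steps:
O = -1447/482 (O = -3 + 1/(-4896 + 4414) = -3 + 1/(-482) = -3 - 1/482 = -1447/482 ≈ -3.0021)
(44*(-5) + 1527) - O = (44*(-5) + 1527) - 1*(-1447/482) = (-220 + 1527) + 1447/482 = 1307 + 1447/482 = 631421/482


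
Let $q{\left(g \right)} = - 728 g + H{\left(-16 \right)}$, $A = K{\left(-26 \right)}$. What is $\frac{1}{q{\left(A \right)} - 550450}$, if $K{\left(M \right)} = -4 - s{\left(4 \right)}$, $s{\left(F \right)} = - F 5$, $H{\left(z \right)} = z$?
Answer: $- \frac{1}{562114} \approx -1.779 \cdot 10^{-6}$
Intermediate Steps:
$s{\left(F \right)} = - 5 F$
$K{\left(M \right)} = 16$ ($K{\left(M \right)} = -4 - \left(-5\right) 4 = -4 - -20 = -4 + 20 = 16$)
$A = 16$
$q{\left(g \right)} = -16 - 728 g$ ($q{\left(g \right)} = - 728 g - 16 = -16 - 728 g$)
$\frac{1}{q{\left(A \right)} - 550450} = \frac{1}{\left(-16 - 11648\right) - 550450} = \frac{1}{-11664 - 550450} = \frac{1}{-562114} = - \frac{1}{562114}$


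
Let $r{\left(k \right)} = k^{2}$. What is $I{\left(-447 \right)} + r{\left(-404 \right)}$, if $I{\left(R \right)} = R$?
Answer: $162769$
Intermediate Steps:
$I{\left(-447 \right)} + r{\left(-404 \right)} = -447 + \left(-404\right)^{2} = -447 + 163216 = 162769$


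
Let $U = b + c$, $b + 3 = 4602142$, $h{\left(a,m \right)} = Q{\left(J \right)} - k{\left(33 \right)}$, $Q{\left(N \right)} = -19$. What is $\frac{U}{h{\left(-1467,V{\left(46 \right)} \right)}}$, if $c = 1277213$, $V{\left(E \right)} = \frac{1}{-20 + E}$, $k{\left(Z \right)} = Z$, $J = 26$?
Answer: $- \frac{1469838}{13} \approx -1.1306 \cdot 10^{5}$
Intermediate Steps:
$h{\left(a,m \right)} = -52$ ($h{\left(a,m \right)} = -19 - 33 = -52$)
$b = 4602139$ ($b = -3 + 4602142 = 4602139$)
$U = 5879352$ ($U = 4602139 + 1277213 = 5879352$)
$\frac{U}{h{\left(-1467,V{\left(46 \right)} \right)}} = \frac{5879352}{-52} = 5879352 \left(- \frac{1}{52}\right) = - \frac{1469838}{13}$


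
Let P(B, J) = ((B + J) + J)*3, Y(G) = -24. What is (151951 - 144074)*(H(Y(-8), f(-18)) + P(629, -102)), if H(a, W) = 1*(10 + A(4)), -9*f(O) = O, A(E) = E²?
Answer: 10247977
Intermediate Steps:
f(O) = -O/9
H(a, W) = 26 (H(a, W) = 1*(10 + 4²) = 1*(10 + 16) = 1*26 = 26)
P(B, J) = 3*B + 6*J (P(B, J) = (B + 2*J)*3 = 3*B + 6*J)
(151951 - 144074)*(H(Y(-8), f(-18)) + P(629, -102)) = (151951 - 144074)*(26 + (3*629 + 6*(-102))) = 7877*(26 + (1887 - 612)) = 7877*(26 + 1275) = 7877*1301 = 10247977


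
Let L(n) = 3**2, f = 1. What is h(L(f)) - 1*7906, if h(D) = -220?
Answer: -8126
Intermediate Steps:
L(n) = 9
h(L(f)) - 1*7906 = -220 - 1*7906 = -220 - 7906 = -8126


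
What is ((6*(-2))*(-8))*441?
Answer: 42336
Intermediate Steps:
((6*(-2))*(-8))*441 = -12*(-8)*441 = 96*441 = 42336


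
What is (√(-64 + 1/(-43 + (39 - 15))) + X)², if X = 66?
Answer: (1254 + I*√23123)²/361 ≈ 4291.9 + 1056.4*I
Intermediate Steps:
(√(-64 + 1/(-43 + (39 - 15))) + X)² = (√(-64 + 1/(-43 + (39 - 15))) + 66)² = (√(-64 + 1/(-43 + 24)) + 66)² = (√(-64 + 1/(-19)) + 66)² = (√(-64 - 1/19) + 66)² = (√(-1217/19) + 66)² = (I*√23123/19 + 66)² = (66 + I*√23123/19)²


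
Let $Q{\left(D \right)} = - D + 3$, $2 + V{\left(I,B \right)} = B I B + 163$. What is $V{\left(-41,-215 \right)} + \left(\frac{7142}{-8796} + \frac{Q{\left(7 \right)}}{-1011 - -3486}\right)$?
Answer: $- \frac{6875958416339}{3628350} \approx -1.8951 \cdot 10^{6}$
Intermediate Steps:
$V{\left(I,B \right)} = 161 + I B^{2}$ ($V{\left(I,B \right)} = -2 + \left(B I B + 163\right) = -2 + \left(I B^{2} + 163\right) = -2 + \left(163 + I B^{2}\right) = 161 + I B^{2}$)
$Q{\left(D \right)} = 3 - D$
$V{\left(-41,-215 \right)} + \left(\frac{7142}{-8796} + \frac{Q{\left(7 \right)}}{-1011 - -3486}\right) = \left(161 - 41 \left(-215\right)^{2}\right) + \left(\frac{7142}{-8796} + \frac{3 - 7}{-1011 - -3486}\right) = \left(161 - 1895225\right) + \left(7142 \left(- \frac{1}{8796}\right) + \frac{3 - 7}{-1011 + 3486}\right) = \left(161 - 1895225\right) - \left(\frac{3571}{4398} + \frac{4}{2475}\right) = -1895064 - \frac{2951939}{3628350} = - \frac{6875958416339}{3628350}$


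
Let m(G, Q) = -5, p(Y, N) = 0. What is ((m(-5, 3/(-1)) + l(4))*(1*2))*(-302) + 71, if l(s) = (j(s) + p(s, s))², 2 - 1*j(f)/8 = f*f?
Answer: -7573485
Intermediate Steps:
j(f) = 16 - 8*f² (j(f) = 16 - 8*f*f = 16 - 8*f²)
l(s) = (16 - 8*s²)² (l(s) = ((16 - 8*s²) + 0)² = (16 - 8*s²)²)
((m(-5, 3/(-1)) + l(4))*(1*2))*(-302) + 71 = ((-5 + 64*(-2 + 4²)²)*(1*2))*(-302) + 71 = ((-5 + 64*(-2 + 16)²)*2)*(-302) + 71 = ((-5 + 64*14²)*2)*(-302) + 71 = ((-5 + 64*196)*2)*(-302) + 71 = ((-5 + 12544)*2)*(-302) + 71 = (12539*2)*(-302) + 71 = 25078*(-302) + 71 = -7573556 + 71 = -7573485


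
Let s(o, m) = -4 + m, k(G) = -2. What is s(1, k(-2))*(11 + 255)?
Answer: -1596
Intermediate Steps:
s(1, k(-2))*(11 + 255) = (-4 - 2)*(11 + 255) = -6*266 = -1596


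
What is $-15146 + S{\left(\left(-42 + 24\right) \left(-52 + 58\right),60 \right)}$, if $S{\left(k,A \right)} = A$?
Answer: $-15086$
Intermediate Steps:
$-15146 + S{\left(\left(-42 + 24\right) \left(-52 + 58\right),60 \right)} = -15146 + 60 = -15086$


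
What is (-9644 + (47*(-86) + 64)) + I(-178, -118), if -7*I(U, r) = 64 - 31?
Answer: -95387/7 ≈ -13627.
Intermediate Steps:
I(U, r) = -33/7 (I(U, r) = -(64 - 31)/7 = -⅐*33 = -33/7)
(-9644 + (47*(-86) + 64)) + I(-178, -118) = (-9644 + (47*(-86) + 64)) - 33/7 = (-9644 + (-4042 + 64)) - 33/7 = (-9644 - 3978) - 33/7 = -13622 - 33/7 = -95387/7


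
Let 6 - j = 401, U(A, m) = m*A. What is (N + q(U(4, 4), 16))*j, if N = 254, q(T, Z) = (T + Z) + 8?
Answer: -116130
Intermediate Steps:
U(A, m) = A*m
q(T, Z) = 8 + T + Z
j = -395 (j = 6 - 1*401 = 6 - 401 = -395)
(N + q(U(4, 4), 16))*j = (254 + (8 + 4*4 + 16))*(-395) = (254 + (8 + 16 + 16))*(-395) = (254 + 40)*(-395) = 294*(-395) = -116130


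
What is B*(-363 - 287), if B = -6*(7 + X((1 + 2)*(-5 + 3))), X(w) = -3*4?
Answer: -19500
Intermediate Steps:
X(w) = -12
B = 30 (B = -6*(7 - 12) = -6*(-5) = 30)
B*(-363 - 287) = 30*(-363 - 287) = 30*(-650) = -19500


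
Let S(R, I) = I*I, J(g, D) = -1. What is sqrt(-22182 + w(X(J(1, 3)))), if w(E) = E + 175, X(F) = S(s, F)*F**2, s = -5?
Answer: I*sqrt(22006) ≈ 148.34*I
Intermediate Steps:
S(R, I) = I**2
X(F) = F**4 (X(F) = F**2*F**2 = F**4)
w(E) = 175 + E
sqrt(-22182 + w(X(J(1, 3)))) = sqrt(-22182 + (175 + (-1)**4)) = sqrt(-22182 + (175 + 1)) = sqrt(-22182 + 176) = sqrt(-22006) = I*sqrt(22006)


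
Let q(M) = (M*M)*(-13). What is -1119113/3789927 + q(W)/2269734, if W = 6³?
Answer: -806464278233/1433687694903 ≈ -0.56251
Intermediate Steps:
W = 216
q(M) = -13*M² (q(M) = M²*(-13) = -13*M²)
-1119113/3789927 + q(W)/2269734 = -1119113/3789927 - 13*216²/2269734 = -1119113*1/3789927 - 13*46656*(1/2269734) = -1119113/3789927 - 606528*1/2269734 = -1119113/3789927 - 101088/378289 = -806464278233/1433687694903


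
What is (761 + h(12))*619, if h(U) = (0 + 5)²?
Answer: 486534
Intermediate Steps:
h(U) = 25 (h(U) = 5² = 25)
(761 + h(12))*619 = (761 + 25)*619 = 786*619 = 486534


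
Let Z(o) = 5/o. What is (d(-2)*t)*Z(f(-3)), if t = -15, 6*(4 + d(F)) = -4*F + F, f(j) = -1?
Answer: -225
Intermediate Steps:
d(F) = -4 - F/2 (d(F) = -4 + (-4*F + F)/6 = -4 + (-3*F)/6 = -4 - F/2)
(d(-2)*t)*Z(f(-3)) = ((-4 - ½*(-2))*(-15))*(5/(-1)) = ((-4 + 1)*(-15))*(5*(-1)) = -3*(-15)*(-5) = 45*(-5) = -225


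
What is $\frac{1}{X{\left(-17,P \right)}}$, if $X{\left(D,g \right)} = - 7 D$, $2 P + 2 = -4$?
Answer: $\frac{1}{119} \approx 0.0084034$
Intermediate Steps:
$P = -3$ ($P = -1 + \frac{1}{2} \left(-4\right) = -1 - 2 = -3$)
$\frac{1}{X{\left(-17,P \right)}} = \frac{1}{\left(-7\right) \left(-17\right)} = \frac{1}{119}$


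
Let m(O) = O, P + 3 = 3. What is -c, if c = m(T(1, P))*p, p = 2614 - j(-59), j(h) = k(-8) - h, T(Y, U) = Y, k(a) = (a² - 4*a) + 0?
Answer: -2459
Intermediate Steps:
P = 0 (P = -3 + 3 = 0)
k(a) = a² - 4*a
j(h) = 96 - h (j(h) = -8*(-4 - 8) - h = -8*(-12) - h = 96 - h)
p = 2459 (p = 2614 - (96 - 1*(-59)) = 2614 - (96 + 59) = 2614 - 1*155 = 2614 - 155 = 2459)
c = 2459 (c = 1*2459 = 2459)
-c = -1*2459 = -2459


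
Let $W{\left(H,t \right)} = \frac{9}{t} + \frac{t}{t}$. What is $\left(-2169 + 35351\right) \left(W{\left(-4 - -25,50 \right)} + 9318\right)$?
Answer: $\frac{7730725769}{25} \approx 3.0923 \cdot 10^{8}$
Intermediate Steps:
$W{\left(H,t \right)} = 1 + \frac{9}{t}$ ($W{\left(H,t \right)} = \frac{9}{t} + 1 = 1 + \frac{9}{t}$)
$\left(-2169 + 35351\right) \left(W{\left(-4 - -25,50 \right)} + 9318\right) = \left(-2169 + 35351\right) \left(\frac{9 + 50}{50} + 9318\right) = 33182 \left(\frac{1}{50} \cdot 59 + 9318\right) = 33182 \left(\frac{59}{50} + 9318\right) = 33182 \cdot \frac{465959}{50} = \frac{7730725769}{25}$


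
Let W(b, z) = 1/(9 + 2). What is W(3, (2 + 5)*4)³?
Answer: 1/1331 ≈ 0.00075131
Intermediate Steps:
W(b, z) = 1/11
W(3, (2 + 5)*4)³ = (1/11)³ = 1/1331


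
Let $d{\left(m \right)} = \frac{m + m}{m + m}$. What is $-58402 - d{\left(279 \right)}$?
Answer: $-58403$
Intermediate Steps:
$d{\left(m \right)} = 1$ ($d{\left(m \right)} = \frac{2 m}{2 m} = 2 m \frac{1}{2 m} = 1$)
$-58402 - d{\left(279 \right)} = -58402 - 1 = -58403$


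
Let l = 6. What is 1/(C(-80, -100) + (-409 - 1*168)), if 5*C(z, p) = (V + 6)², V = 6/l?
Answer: -5/2836 ≈ -0.0017630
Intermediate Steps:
V = 1 (V = 6/6 = 6*(⅙) = 1)
C(z, p) = 49/5 (C(z, p) = (1 + 6)²/5 = (⅕)*7² = (⅕)*49 = 49/5)
1/(C(-80, -100) + (-409 - 1*168)) = 1/(49/5 + (-409 - 1*168)) = 1/(49/5 + (-409 - 168)) = 1/(49/5 - 577) = 1/(-2836/5) = -5/2836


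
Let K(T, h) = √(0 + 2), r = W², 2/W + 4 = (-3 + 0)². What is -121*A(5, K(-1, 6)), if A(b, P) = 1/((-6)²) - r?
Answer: 14399/900 ≈ 15.999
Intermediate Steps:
W = ⅖ (W = 2/(-4 + (-3 + 0)²) = 2/(-4 + (-3)²) = 2/(-4 + 9) = 2/5 = 2*(⅕) = ⅖ ≈ 0.40000)
r = 4/25 (r = (⅖)² = 4/25 ≈ 0.16000)
K(T, h) = √2
A(b, P) = -119/900 (A(b, P) = 1/((-6)²) - 1*4/25 = 1/36 - 4/25 = -119/900)
-121*A(5, K(-1, 6)) = -121*(-119/900) = 14399/900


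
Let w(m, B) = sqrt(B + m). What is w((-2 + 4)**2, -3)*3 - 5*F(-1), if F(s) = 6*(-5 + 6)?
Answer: -27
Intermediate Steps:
F(s) = 6 (F(s) = 6*1 = 6)
w((-2 + 4)**2, -3)*3 - 5*F(-1) = sqrt(-3 + (-2 + 4)**2)*3 - 5*6 = sqrt(-3 + 2**2)*3 - 30 = sqrt(-3 + 4)*3 - 30 = sqrt(1)*3 - 30 = 1*3 - 30 = 3 - 30 = -27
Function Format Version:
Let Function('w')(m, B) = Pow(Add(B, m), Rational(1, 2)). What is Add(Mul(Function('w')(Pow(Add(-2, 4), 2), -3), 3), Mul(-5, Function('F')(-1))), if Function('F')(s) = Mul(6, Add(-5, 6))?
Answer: -27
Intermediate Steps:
Function('F')(s) = 6 (Function('F')(s) = Mul(6, 1) = 6)
Add(Mul(Function('w')(Pow(Add(-2, 4), 2), -3), 3), Mul(-5, Function('F')(-1))) = Add(Mul(Pow(Add(-3, Pow(Add(-2, 4), 2)), Rational(1, 2)), 3), Mul(-5, 6)) = Add(Mul(Pow(Add(-3, Pow(2, 2)), Rational(1, 2)), 3), -30) = Add(Mul(Pow(Add(-3, 4), Rational(1, 2)), 3), -30) = Add(Mul(Pow(1, Rational(1, 2)), 3), -30) = Add(Mul(1, 3), -30) = Add(3, -30) = -27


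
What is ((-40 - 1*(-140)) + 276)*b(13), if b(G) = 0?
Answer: 0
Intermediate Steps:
((-40 - 1*(-140)) + 276)*b(13) = ((-40 - 1*(-140)) + 276)*0 = ((-40 + 140) + 276)*0 = (100 + 276)*0 = 376*0 = 0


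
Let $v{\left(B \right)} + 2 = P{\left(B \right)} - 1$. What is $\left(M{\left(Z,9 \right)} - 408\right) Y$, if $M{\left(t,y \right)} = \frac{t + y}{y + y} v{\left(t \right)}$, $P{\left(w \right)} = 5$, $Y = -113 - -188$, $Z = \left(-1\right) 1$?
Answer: $- \frac{91600}{3} \approx -30533.0$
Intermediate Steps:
$Z = -1$
$Y = 75$ ($Y = -113 + 188 = 75$)
$v{\left(B \right)} = 2$ ($v{\left(B \right)} = -2 + \left(5 - 1\right) = -2 + 4 = 2$)
$M{\left(t,y \right)} = \frac{t + y}{y}$ ($M{\left(t,y \right)} = \frac{t + y}{y + y} 2 = \frac{t + y}{2 y} 2 = \frac{t + y}{y}$)
$\left(M{\left(Z,9 \right)} - 408\right) Y = \left(\frac{-1 + 9}{9} - 408\right) 75 = \left(\frac{1}{9} \cdot 8 - 408\right) 75 = \left(\frac{8}{9} - 408\right) 75 = \left(- \frac{3664}{9}\right) 75 = - \frac{91600}{3}$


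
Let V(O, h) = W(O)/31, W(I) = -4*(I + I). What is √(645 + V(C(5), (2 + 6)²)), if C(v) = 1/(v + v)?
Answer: √15495505/155 ≈ 25.396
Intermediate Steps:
C(v) = 1/(2*v)
W(I) = -8*I
V(O, h) = -8*O/31
√(645 + V(C(5), (2 + 6)²)) = √(645 - 4/(31*5)) = √(645 - 8/31*⅒) = √(645 - 4/155) = √(99971/155) = √15495505/155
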